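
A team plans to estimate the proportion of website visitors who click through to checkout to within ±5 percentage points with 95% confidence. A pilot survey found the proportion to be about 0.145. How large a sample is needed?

191

For a proportion with margin E = 0.05 at 95% confidence, z = 1.960.
n = p̂(1−p̂)(z/E)² = 0.145 × 0.855 × (1.960/0.05)² = 190.50
Round up: n = 191.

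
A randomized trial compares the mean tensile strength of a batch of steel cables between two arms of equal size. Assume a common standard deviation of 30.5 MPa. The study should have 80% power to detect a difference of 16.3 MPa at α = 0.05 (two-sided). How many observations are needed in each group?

For two equal groups, n per group = 2·((z_{α/2} + z_β)·σ/δ)².
z_{α/2} = 1.960; z_β = 0.842 (power 80%).
n = 2 × (2.802 × 30.5 / 16.3)² = 2 × 27.49 = 54.98
Round up: n = 55 per group.

55 per group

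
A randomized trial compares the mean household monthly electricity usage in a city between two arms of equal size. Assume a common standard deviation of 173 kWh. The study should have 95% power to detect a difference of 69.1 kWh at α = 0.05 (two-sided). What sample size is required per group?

For two equal groups, n per group = 2·((z_{α/2} + z_β)·σ/δ)².
z_{α/2} = 1.960; z_β = 1.645 (power 95%).
n = 2 × (3.605 × 173 / 69.1)² = 2 × 81.46 = 162.92
Round up: n = 163 per group.

163 per group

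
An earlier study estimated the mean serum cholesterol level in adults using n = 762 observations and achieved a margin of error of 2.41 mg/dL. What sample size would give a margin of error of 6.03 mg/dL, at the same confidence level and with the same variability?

Margin of error scales as 1/√n, so n₂ = n₁·(E₁/E₂)².
n₂ = 762 × (2.41/6.03)² = 762 × 0.1597 = 121.69
Round up: n₂ = 122.

122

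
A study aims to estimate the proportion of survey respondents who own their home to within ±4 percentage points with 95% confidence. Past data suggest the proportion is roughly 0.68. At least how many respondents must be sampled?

For a proportion with margin E = 0.04 at 95% confidence, z = 1.960.
n = p̂(1−p̂)(z/E)² = 0.68 × 0.32 × (1.960/0.04)² = 522.46
Round up: n = 523.

n = 523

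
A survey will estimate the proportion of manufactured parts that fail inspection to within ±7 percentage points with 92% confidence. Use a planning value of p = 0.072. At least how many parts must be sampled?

42

For a proportion with margin E = 0.07 at 92% confidence, z = 1.751.
n = p̂(1−p̂)(z/E)² = 0.072 × 0.928 × (1.751/0.07)² = 41.81
Round up: n = 42.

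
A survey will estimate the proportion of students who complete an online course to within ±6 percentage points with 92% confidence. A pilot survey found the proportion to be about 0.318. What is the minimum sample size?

For a proportion with margin E = 0.06 at 92% confidence, z = 1.751.
n = p̂(1−p̂)(z/E)² = 0.318 × 0.682 × (1.751/0.06)² = 184.71
Round up: n = 185.

185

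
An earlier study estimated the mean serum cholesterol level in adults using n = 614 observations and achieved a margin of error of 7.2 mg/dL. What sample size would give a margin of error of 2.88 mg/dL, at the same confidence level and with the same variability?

n = 3838

Margin of error scales as 1/√n, so n₂ = n₁·(E₁/E₂)².
n₂ = 614 × (7.2/2.88)² = 614 × 6.25 = 3837.50
Round up: n₂ = 3838.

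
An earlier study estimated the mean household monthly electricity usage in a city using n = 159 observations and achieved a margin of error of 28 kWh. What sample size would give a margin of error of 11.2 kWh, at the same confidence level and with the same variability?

Margin of error scales as 1/√n, so n₂ = n₁·(E₁/E₂)².
n₂ = 159 × (28/11.2)² = 159 × 6.25 = 993.75
Round up: n₂ = 994.

994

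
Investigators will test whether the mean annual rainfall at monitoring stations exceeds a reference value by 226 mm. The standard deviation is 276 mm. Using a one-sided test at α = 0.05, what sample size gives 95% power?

17

For a one-sample z-test, n = ((z_α + z_β)·σ/δ)².
z_α = 1.645 (one-sided α = 0.05); z_β = 1.645 (power 95% → β = 0.05).
n = (3.290 × 276 / 226)² = 16.14
Round up: n = 17.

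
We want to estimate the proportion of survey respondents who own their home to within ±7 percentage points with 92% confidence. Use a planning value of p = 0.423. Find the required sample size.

For a proportion with margin E = 0.07 at 92% confidence, z = 1.751.
n = p̂(1−p̂)(z/E)² = 0.423 × 0.577 × (1.751/0.07)² = 152.72
Round up: n = 153.

153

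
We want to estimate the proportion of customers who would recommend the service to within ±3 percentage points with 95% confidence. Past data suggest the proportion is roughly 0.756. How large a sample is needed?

For a proportion with margin E = 0.03 at 95% confidence, z = 1.960.
n = p̂(1−p̂)(z/E)² = 0.756 × 0.244 × (1.960/0.03)² = 787.37
Round up: n = 788.

788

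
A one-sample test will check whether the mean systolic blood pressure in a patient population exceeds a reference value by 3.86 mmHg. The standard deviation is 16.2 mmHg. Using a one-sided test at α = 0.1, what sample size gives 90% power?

116

For a one-sample z-test, n = ((z_α + z_β)·σ/δ)².
z_α = 1.282 (one-sided α = 0.1); z_β = 1.282 (power 90% → β = 0.1).
n = (2.564 × 16.2 / 3.86)² = 115.80
Round up: n = 116.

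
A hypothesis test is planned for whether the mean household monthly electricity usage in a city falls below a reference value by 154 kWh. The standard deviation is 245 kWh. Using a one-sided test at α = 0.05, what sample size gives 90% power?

22

For a one-sample z-test, n = ((z_α + z_β)·σ/δ)².
z_α = 1.645 (one-sided α = 0.05); z_β = 1.282 (power 90% → β = 0.1).
n = (2.927 × 245 / 154)² = 21.68
Round up: n = 22.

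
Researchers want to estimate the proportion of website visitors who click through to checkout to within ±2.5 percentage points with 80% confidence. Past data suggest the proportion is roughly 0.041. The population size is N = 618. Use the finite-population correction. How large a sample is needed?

n = 89

For a proportion with margin E = 0.025 at 80% confidence, z = 1.282.
n = p̂(1−p̂)(z/E)² = 0.041 × 0.959 × (1.282/0.025)² = 103.39 — call this n₀.
Finite-population correction with N = 618: n = n₀ / (1 + (n₀−1)/N) = 103.39 / 1.166 = 88.67
Round up: n = 89.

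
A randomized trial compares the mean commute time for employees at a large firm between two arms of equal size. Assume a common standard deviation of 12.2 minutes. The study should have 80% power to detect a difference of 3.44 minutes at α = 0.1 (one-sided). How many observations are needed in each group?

For two equal groups, n per group = 2·((z_α + z_β)·σ/δ)².
z_α = 1.282; z_β = 0.842 (power 80%).
n = 2 × (2.124 × 12.2 / 3.44)² = 2 × 56.74 = 113.48
Round up: n = 114 per group.

114 per group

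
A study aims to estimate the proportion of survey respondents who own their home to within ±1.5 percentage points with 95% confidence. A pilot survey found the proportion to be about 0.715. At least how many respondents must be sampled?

For a proportion with margin E = 0.015 at 95% confidence, z = 1.960.
n = p̂(1−p̂)(z/E)² = 0.715 × 0.285 × (1.960/0.015)² = 3479.21
Round up: n = 3480.

3480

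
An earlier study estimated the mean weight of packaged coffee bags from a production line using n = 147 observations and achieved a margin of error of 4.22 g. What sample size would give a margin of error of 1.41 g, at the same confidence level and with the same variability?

Margin of error scales as 1/√n, so n₂ = n₁·(E₁/E₂)².
n₂ = 147 × (4.22/1.41)² = 147 × 8.957 = 1316.68
Round up: n₂ = 1317.

n = 1317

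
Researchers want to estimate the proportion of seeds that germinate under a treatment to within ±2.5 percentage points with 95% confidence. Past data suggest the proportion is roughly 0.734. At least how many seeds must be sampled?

For a proportion with margin E = 0.025 at 95% confidence, z = 1.960.
n = p̂(1−p̂)(z/E)² = 0.734 × 0.266 × (1.960/0.025)² = 1200.08
Round up: n = 1201.

1201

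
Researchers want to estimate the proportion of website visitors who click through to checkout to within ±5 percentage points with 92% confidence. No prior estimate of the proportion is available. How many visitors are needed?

For a proportion with margin E = 0.05 at 92% confidence, z = 1.751.
With no prior estimate, use p = 0.5, which maximizes p(1−p) at 0.25.
n = 0.25 × (z/E)² = 0.25 × (1.751/0.05)² = 306.60
Round up: n = 307.

307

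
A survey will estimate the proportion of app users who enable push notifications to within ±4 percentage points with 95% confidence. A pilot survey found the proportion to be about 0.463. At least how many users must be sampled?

597

For a proportion with margin E = 0.04 at 95% confidence, z = 1.960.
n = p̂(1−p̂)(z/E)² = 0.463 × 0.537 × (1.960/0.04)² = 596.96
Round up: n = 597.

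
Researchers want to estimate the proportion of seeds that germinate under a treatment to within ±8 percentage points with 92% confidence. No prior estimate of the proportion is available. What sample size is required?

120

For a proportion with margin E = 0.08 at 92% confidence, z = 1.751.
With no prior estimate, use p = 0.5, which maximizes p(1−p) at 0.25.
n = 0.25 × (z/E)² = 0.25 × (1.751/0.08)² = 119.77
Round up: n = 120.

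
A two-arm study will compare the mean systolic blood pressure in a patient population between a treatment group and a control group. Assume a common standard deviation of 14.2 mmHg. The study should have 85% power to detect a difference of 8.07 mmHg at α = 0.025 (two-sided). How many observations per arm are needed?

67 per group

For two equal groups, n per group = 2·((z_{α/2} + z_β)·σ/δ)².
z_{α/2} = 2.241; z_β = 1.036 (power 85%).
n = 2 × (3.277 × 14.2 / 8.07)² = 2 × 33.25 = 66.50
Round up: n = 67 per group.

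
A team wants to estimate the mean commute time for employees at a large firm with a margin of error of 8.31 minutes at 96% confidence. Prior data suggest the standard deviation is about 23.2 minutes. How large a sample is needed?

33

For a mean, the margin of error is E = z·σ/√n, so n = (zσ/E)².
At 96% confidence, z = 2.054.
n = (2.054 × 23.2 / 8.31)² = 32.88
Round up: n = 33.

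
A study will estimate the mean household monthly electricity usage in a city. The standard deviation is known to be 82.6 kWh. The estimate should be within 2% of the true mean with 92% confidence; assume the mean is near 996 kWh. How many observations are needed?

53

For a mean, the margin of error is E = z·σ/√n, so n = (zσ/E)².
At 92% confidence, z = 1.751.
E = 2% of 996 = 19.92 kWh.
n = (1.751 × 82.6 / 19.92)² = 52.72
Round up: n = 53.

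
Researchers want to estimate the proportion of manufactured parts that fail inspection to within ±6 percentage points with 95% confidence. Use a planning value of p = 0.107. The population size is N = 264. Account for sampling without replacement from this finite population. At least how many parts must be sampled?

n = 74

For a proportion with margin E = 0.06 at 95% confidence, z = 1.960.
n = p̂(1−p̂)(z/E)² = 0.107 × 0.893 × (1.960/0.06)² = 101.96 — call this n₀.
Finite-population correction with N = 264: n = n₀ / (1 + (n₀−1)/N) = 101.96 / 1.382 = 73.78
Round up: n = 74.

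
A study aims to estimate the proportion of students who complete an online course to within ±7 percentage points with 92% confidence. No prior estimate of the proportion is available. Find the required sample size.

For a proportion with margin E = 0.07 at 92% confidence, z = 1.751.
With no prior estimate, use p = 0.5, which maximizes p(1−p) at 0.25.
n = 0.25 × (z/E)² = 0.25 × (1.751/0.07)² = 156.43
Round up: n = 157.

157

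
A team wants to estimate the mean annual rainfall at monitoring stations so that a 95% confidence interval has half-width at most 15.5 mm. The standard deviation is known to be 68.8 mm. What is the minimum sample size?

76

For a mean, the margin of error is E = z·σ/√n, so n = (zσ/E)².
At 95% confidence, z = 1.960.
n = (1.960 × 68.8 / 15.5)² = 75.69
Round up: n = 76.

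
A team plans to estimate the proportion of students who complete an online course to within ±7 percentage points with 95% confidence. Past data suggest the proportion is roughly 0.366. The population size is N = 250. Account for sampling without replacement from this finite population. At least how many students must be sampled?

n = 106

For a proportion with margin E = 0.07 at 95% confidence, z = 1.960.
n = p̂(1−p̂)(z/E)² = 0.366 × 0.634 × (1.960/0.07)² = 181.92 — call this n₀.
Finite-population correction with N = 250: n = n₀ / (1 + (n₀−1)/N) = 181.92 / 1.724 = 105.52
Round up: n = 106.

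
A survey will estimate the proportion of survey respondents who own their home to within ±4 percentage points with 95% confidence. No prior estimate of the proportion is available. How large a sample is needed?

For a proportion with margin E = 0.04 at 95% confidence, z = 1.960.
With no prior estimate, use p = 0.5, which maximizes p(1−p) at 0.25.
n = 0.25 × (z/E)² = 0.25 × (1.960/0.04)² = 600.25
Round up: n = 601.

601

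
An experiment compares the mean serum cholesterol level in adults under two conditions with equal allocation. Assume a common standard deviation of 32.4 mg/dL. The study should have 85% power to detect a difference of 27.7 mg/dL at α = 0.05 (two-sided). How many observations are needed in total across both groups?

For two equal groups, n per group = 2·((z_{α/2} + z_β)·σ/δ)².
z_{α/2} = 1.960; z_β = 1.036 (power 85%).
n = 2 × (2.996 × 32.4 / 27.7)² = 2 × 12.28 = 24.56
Round up: n = 25 per group.
Total across both groups: 2 × 25 = 50.

50 total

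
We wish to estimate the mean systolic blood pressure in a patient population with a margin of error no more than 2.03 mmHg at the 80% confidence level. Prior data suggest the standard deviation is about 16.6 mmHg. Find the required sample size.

n = 110

For a mean, the margin of error is E = z·σ/√n, so n = (zσ/E)².
At 80% confidence, z = 1.282.
n = (1.282 × 16.6 / 2.03)² = 109.90
Round up: n = 110.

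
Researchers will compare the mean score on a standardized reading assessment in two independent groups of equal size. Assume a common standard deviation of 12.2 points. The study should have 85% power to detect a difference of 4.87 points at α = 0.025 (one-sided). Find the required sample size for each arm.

For two equal groups, n per group = 2·((z_α + z_β)·σ/δ)².
z_α = 1.960; z_β = 1.036 (power 85%).
n = 2 × (2.996 × 12.2 / 4.87)² = 2 × 56.33 = 112.66
Round up: n = 113 per group.

113 per group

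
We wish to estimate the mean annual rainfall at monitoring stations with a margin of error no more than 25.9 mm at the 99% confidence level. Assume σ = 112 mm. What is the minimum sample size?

n = 125

For a mean, the margin of error is E = z·σ/√n, so n = (zσ/E)².
At 99% confidence, z = 2.576.
n = (2.576 × 112 / 25.9)² = 124.09
Round up: n = 125.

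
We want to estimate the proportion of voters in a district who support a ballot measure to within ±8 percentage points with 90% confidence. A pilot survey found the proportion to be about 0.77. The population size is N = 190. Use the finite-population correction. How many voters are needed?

For a proportion with margin E = 0.08 at 90% confidence, z = 1.645.
n = p̂(1−p̂)(z/E)² = 0.77 × 0.23 × (1.645/0.08)² = 74.88 — call this n₀.
Finite-population correction with N = 190: n = n₀ / (1 + (n₀−1)/N) = 74.88 / 1.389 = 53.91
Round up: n = 54.

54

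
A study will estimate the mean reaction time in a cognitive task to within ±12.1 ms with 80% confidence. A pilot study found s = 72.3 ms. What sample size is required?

59

For a mean, the margin of error is E = z·σ/√n, so n = (zσ/E)².
At 80% confidence, z = 1.282.
n = (1.282 × 72.3 / 12.1)² = 58.68
Round up: n = 59.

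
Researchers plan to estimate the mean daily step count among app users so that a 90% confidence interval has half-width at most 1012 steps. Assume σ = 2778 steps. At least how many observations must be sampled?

n = 21

For a mean, the margin of error is E = z·σ/√n, so n = (zσ/E)².
At 90% confidence, z = 1.645.
n = (1.645 × 2778 / 1012)² = 20.39
Round up: n = 21.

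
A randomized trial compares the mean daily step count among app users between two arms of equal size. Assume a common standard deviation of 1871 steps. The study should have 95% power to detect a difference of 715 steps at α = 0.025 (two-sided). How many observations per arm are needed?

For two equal groups, n per group = 2·((z_{α/2} + z_β)·σ/δ)².
z_{α/2} = 2.241; z_β = 1.645 (power 95%).
n = 2 × (3.886 × 1871 / 715)² = 2 × 103.40 = 206.80
Round up: n = 207 per group.

207 per group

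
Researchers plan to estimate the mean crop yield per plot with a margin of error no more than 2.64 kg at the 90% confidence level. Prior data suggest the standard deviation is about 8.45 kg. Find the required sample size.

For a mean, the margin of error is E = z·σ/√n, so n = (zσ/E)².
At 90% confidence, z = 1.645.
n = (1.645 × 8.45 / 2.64)² = 27.72
Round up: n = 28.

28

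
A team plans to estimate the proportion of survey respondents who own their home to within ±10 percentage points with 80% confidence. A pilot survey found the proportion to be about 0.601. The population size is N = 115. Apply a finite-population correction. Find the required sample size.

30

For a proportion with margin E = 0.1 at 80% confidence, z = 1.282.
n = p̂(1−p̂)(z/E)² = 0.601 × 0.399 × (1.282/0.1)² = 39.41 — call this n₀.
Finite-population correction with N = 115: n = n₀ / (1 + (n₀−1)/N) = 39.41 / 1.334 = 29.54
Round up: n = 30.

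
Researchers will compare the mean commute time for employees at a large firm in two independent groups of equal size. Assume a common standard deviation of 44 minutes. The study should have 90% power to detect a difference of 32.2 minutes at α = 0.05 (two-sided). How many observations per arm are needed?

For two equal groups, n per group = 2·((z_{α/2} + z_β)·σ/δ)².
z_{α/2} = 1.960; z_β = 1.282 (power 90%).
n = 2 × (3.242 × 44 / 32.2)² = 2 × 19.63 = 39.26
Round up: n = 40 per group.

40 per group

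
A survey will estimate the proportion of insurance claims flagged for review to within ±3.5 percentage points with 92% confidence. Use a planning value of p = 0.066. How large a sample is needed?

For a proportion with margin E = 0.035 at 92% confidence, z = 1.751.
n = p̂(1−p̂)(z/E)² = 0.066 × 0.934 × (1.751/0.035)² = 154.29
Round up: n = 155.

155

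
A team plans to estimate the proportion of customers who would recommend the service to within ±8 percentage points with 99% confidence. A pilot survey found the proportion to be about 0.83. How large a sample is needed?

147

For a proportion with margin E = 0.08 at 99% confidence, z = 2.576.
n = p̂(1−p̂)(z/E)² = 0.83 × 0.17 × (2.576/0.08)² = 146.30
Round up: n = 147.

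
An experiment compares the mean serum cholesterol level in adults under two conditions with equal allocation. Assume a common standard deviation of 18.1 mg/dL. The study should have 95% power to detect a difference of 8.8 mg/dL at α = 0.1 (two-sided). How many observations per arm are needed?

92 per group

For two equal groups, n per group = 2·((z_{α/2} + z_β)·σ/δ)².
z_{α/2} = 1.645; z_β = 1.645 (power 95%).
n = 2 × (3.290 × 18.1 / 8.8)² = 2 × 45.79 = 91.58
Round up: n = 92 per group.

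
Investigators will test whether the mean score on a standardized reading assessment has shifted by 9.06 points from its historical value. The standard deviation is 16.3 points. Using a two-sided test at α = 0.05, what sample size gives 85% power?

For a one-sample z-test, n = ((z_{α/2} + z_β)·σ/δ)².
z_{α/2} = 1.960 (two-sided α = 0.05); z_β = 1.036 (power 85% → β = 0.15).
n = (2.996 × 16.3 / 9.06)² = 29.05
Round up: n = 30.

30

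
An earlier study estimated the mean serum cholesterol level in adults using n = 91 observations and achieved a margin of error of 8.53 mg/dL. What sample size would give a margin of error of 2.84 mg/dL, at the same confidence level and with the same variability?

n = 821

Margin of error scales as 1/√n, so n₂ = n₁·(E₁/E₂)².
n₂ = 91 × (8.53/2.84)² = 91 × 9.021 = 820.91
Round up: n₂ = 821.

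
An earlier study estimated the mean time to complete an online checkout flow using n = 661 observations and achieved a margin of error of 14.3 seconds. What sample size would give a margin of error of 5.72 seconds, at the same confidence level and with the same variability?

Margin of error scales as 1/√n, so n₂ = n₁·(E₁/E₂)².
n₂ = 661 × (14.3/5.72)² = 661 × 6.25 = 4131.25
Round up: n₂ = 4132.

4132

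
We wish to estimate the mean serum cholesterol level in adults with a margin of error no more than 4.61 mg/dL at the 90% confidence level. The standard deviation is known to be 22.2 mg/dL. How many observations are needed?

63

For a mean, the margin of error is E = z·σ/√n, so n = (zσ/E)².
At 90% confidence, z = 1.645.
n = (1.645 × 22.2 / 4.61)² = 62.75
Round up: n = 63.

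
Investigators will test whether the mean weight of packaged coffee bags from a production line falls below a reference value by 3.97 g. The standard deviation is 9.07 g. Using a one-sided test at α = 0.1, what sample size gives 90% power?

35

For a one-sample z-test, n = ((z_α + z_β)·σ/δ)².
z_α = 1.282 (one-sided α = 0.1); z_β = 1.282 (power 90% → β = 0.1).
n = (2.564 × 9.07 / 3.97)² = 34.31
Round up: n = 35.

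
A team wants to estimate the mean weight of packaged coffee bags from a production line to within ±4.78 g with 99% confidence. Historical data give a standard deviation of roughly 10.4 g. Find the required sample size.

n = 32

For a mean, the margin of error is E = z·σ/√n, so n = (zσ/E)².
At 99% confidence, z = 2.576.
n = (2.576 × 10.4 / 4.78)² = 31.41
Round up: n = 32.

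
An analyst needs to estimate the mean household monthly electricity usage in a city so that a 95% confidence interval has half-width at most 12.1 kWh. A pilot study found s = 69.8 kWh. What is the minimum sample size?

For a mean, the margin of error is E = z·σ/√n, so n = (zσ/E)².
At 95% confidence, z = 1.960.
n = (1.960 × 69.8 / 12.1)² = 127.84
Round up: n = 128.

128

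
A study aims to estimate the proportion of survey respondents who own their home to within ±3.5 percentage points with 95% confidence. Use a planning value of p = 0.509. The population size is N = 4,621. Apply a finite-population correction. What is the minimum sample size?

For a proportion with margin E = 0.035 at 95% confidence, z = 1.960.
n = p̂(1−p̂)(z/E)² = 0.509 × 0.491 × (1.960/0.035)² = 783.75 — call this n₀.
Finite-population correction with N = 4,621: n = n₀ / (1 + (n₀−1)/N) = 783.75 / 1.169 = 670.44
Round up: n = 671.

671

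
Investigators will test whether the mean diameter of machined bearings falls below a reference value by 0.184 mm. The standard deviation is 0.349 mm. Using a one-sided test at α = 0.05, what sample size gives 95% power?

n = 39

For a one-sample z-test, n = ((z_α + z_β)·σ/δ)².
z_α = 1.645 (one-sided α = 0.05); z_β = 1.645 (power 95% → β = 0.05).
n = (3.290 × 0.349 / 0.184)² = 38.94
Round up: n = 39.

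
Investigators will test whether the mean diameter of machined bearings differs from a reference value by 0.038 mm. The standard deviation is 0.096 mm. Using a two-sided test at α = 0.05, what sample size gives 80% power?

For a one-sample z-test, n = ((z_{α/2} + z_β)·σ/δ)².
z_{α/2} = 1.960 (two-sided α = 0.05); z_β = 0.842 (power 80% → β = 0.2).
n = (2.802 × 0.096 / 0.038)² = 50.11
Round up: n = 51.

51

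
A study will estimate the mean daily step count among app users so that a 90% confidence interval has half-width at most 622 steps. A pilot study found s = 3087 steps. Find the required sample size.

67

For a mean, the margin of error is E = z·σ/√n, so n = (zσ/E)².
At 90% confidence, z = 1.645.
n = (1.645 × 3087 / 622)² = 66.65
Round up: n = 67.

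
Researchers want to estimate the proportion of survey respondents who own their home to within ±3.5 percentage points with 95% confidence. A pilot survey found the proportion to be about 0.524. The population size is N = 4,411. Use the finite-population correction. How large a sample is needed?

For a proportion with margin E = 0.035 at 95% confidence, z = 1.960.
n = p̂(1−p̂)(z/E)² = 0.524 × 0.476 × (1.960/0.035)² = 782.19 — call this n₀.
Finite-population correction with N = 4,411: n = n₀ / (1 + (n₀−1)/N) = 782.19 / 1.177 = 664.56
Round up: n = 665.

665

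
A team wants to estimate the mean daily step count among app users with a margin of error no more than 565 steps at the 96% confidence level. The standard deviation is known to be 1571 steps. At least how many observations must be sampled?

For a mean, the margin of error is E = z·σ/√n, so n = (zσ/E)².
At 96% confidence, z = 2.054.
n = (2.054 × 1571 / 565)² = 32.62
Round up: n = 33.

33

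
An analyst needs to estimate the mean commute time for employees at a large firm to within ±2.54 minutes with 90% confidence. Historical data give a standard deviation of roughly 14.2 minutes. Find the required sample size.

n = 85

For a mean, the margin of error is E = z·σ/√n, so n = (zσ/E)².
At 90% confidence, z = 1.645.
n = (1.645 × 14.2 / 2.54)² = 84.57
Round up: n = 85.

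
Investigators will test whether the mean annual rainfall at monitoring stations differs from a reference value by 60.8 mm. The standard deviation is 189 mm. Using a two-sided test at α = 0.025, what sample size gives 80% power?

92

For a one-sample z-test, n = ((z_{α/2} + z_β)·σ/δ)².
z_{α/2} = 2.241 (two-sided α = 0.025); z_β = 0.842 (power 80% → β = 0.2).
n = (3.083 × 189 / 60.8)² = 91.85
Round up: n = 92.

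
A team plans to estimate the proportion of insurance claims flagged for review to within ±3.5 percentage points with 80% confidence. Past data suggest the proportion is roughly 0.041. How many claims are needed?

53

For a proportion with margin E = 0.035 at 80% confidence, z = 1.282.
n = p̂(1−p̂)(z/E)² = 0.041 × 0.959 × (1.282/0.035)² = 52.75
Round up: n = 53.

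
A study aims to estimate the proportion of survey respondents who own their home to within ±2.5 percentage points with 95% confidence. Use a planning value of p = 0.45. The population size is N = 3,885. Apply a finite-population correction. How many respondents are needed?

For a proportion with margin E = 0.025 at 95% confidence, z = 1.960.
n = p̂(1−p̂)(z/E)² = 0.45 × 0.55 × (1.960/0.025)² = 1521.27 — call this n₀.
Finite-population correction with N = 3,885: n = n₀ / (1 + (n₀−1)/N) = 1521.27 / 1.391 = 1093.65
Round up: n = 1094.

1094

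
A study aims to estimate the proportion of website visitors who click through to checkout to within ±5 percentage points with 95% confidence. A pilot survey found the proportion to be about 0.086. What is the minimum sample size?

For a proportion with margin E = 0.05 at 95% confidence, z = 1.960.
n = p̂(1−p̂)(z/E)² = 0.086 × 0.914 × (1.960/0.05)² = 120.79
Round up: n = 121.

121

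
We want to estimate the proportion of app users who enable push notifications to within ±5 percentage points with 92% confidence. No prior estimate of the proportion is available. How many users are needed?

For a proportion with margin E = 0.05 at 92% confidence, z = 1.751.
With no prior estimate, use p = 0.5, which maximizes p(1−p) at 0.25.
n = 0.25 × (z/E)² = 0.25 × (1.751/0.05)² = 306.60
Round up: n = 307.

307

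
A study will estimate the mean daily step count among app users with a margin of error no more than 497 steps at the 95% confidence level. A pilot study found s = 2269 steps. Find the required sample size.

n = 81

For a mean, the margin of error is E = z·σ/√n, so n = (zσ/E)².
At 95% confidence, z = 1.960.
n = (1.960 × 2269 / 497)² = 80.07
Round up: n = 81.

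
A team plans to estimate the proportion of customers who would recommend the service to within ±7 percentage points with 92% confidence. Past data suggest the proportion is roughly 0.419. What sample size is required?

For a proportion with margin E = 0.07 at 92% confidence, z = 1.751.
n = p̂(1−p̂)(z/E)² = 0.419 × 0.581 × (1.751/0.07)² = 152.32
Round up: n = 153.

n = 153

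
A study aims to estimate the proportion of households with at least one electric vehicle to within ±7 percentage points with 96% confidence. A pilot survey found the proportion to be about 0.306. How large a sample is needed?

183

For a proportion with margin E = 0.07 at 96% confidence, z = 2.054.
n = p̂(1−p̂)(z/E)² = 0.306 × 0.694 × (2.054/0.07)² = 182.85
Round up: n = 183.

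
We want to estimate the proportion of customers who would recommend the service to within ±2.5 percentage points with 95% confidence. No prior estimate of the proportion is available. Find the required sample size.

1537

For a proportion with margin E = 0.025 at 95% confidence, z = 1.960.
With no prior estimate, use p = 0.5, which maximizes p(1−p) at 0.25.
n = 0.25 × (z/E)² = 0.25 × (1.960/0.025)² = 1536.64
Round up: n = 1537.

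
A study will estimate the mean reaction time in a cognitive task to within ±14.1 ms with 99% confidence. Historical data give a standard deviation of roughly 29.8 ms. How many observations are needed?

30

For a mean, the margin of error is E = z·σ/√n, so n = (zσ/E)².
At 99% confidence, z = 2.576.
n = (2.576 × 29.8 / 14.1)² = 29.64
Round up: n = 30.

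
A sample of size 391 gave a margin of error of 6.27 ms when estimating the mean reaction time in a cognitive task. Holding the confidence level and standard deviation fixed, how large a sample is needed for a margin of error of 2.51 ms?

n = 2440

Margin of error scales as 1/√n, so n₂ = n₁·(E₁/E₂)².
n₂ = 391 × (6.27/2.51)² = 391 × 6.24 = 2439.84
Round up: n₂ = 2440.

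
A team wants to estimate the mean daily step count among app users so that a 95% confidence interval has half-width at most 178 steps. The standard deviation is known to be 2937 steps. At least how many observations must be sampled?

1046

For a mean, the margin of error is E = z·σ/√n, so n = (zσ/E)².
At 95% confidence, z = 1.960.
n = (1.960 × 2937 / 178)² = 1045.88
Round up: n = 1046.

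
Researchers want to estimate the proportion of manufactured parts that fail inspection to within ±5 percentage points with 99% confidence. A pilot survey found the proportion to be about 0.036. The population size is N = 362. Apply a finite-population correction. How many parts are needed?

74

For a proportion with margin E = 0.05 at 99% confidence, z = 2.576.
n = p̂(1−p̂)(z/E)² = 0.036 × 0.964 × (2.576/0.05)² = 92.12 — call this n₀.
Finite-population correction with N = 362: n = n₀ / (1 + (n₀−1)/N) = 92.12 / 1.252 = 73.58
Round up: n = 74.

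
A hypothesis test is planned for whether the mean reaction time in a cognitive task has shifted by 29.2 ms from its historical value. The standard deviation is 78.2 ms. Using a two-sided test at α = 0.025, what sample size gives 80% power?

For a one-sample z-test, n = ((z_{α/2} + z_β)·σ/δ)².
z_{α/2} = 2.241 (two-sided α = 0.025); z_β = 0.842 (power 80% → β = 0.2).
n = (3.083 × 78.2 / 29.2)² = 68.17
Round up: n = 69.

69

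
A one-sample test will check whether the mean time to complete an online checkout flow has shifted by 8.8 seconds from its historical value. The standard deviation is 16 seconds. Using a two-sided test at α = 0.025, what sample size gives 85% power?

36

For a one-sample z-test, n = ((z_{α/2} + z_β)·σ/δ)².
z_{α/2} = 2.241 (two-sided α = 0.025); z_β = 1.036 (power 85% → β = 0.15).
n = (3.277 × 16 / 8.8)² = 35.50
Round up: n = 36.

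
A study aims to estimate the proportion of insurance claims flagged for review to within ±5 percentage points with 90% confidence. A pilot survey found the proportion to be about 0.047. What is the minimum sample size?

For a proportion with margin E = 0.05 at 90% confidence, z = 1.645.
n = p̂(1−p̂)(z/E)² = 0.047 × 0.953 × (1.645/0.05)² = 48.48
Round up: n = 49.

n = 49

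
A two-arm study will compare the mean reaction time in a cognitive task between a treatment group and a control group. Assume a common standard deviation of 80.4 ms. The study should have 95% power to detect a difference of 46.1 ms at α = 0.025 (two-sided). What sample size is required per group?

92 per group

For two equal groups, n per group = 2·((z_{α/2} + z_β)·σ/δ)².
z_{α/2} = 2.241; z_β = 1.645 (power 95%).
n = 2 × (3.886 × 80.4 / 46.1)² = 2 × 45.93 = 91.86
Round up: n = 92 per group.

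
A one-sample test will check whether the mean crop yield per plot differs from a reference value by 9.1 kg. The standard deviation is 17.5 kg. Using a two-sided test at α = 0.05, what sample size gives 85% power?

34

For a one-sample z-test, n = ((z_{α/2} + z_β)·σ/δ)².
z_{α/2} = 1.960 (two-sided α = 0.05); z_β = 1.036 (power 85% → β = 0.15).
n = (2.996 × 17.5 / 9.1)² = 33.20
Round up: n = 34.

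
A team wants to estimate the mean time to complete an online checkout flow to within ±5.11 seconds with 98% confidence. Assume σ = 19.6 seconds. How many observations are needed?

80

For a mean, the margin of error is E = z·σ/√n, so n = (zσ/E)².
At 98% confidence, z = 2.326.
n = (2.326 × 19.6 / 5.11)² = 79.60
Round up: n = 80.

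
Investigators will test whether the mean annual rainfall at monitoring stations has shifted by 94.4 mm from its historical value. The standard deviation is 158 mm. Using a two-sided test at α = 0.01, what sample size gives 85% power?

For a one-sample z-test, n = ((z_{α/2} + z_β)·σ/δ)².
z_{α/2} = 2.576 (two-sided α = 0.01); z_β = 1.036 (power 85% → β = 0.15).
n = (3.612 × 158 / 94.4)² = 36.55
Round up: n = 37.

37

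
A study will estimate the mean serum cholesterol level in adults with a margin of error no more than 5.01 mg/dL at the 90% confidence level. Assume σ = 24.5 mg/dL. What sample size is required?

For a mean, the margin of error is E = z·σ/√n, so n = (zσ/E)².
At 90% confidence, z = 1.645.
n = (1.645 × 24.5 / 5.01)² = 64.71
Round up: n = 65.

65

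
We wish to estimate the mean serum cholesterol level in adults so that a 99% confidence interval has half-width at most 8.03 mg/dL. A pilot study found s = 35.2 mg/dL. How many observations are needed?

For a mean, the margin of error is E = z·σ/√n, so n = (zσ/E)².
At 99% confidence, z = 2.576.
n = (2.576 × 35.2 / 8.03)² = 127.51
Round up: n = 128.

128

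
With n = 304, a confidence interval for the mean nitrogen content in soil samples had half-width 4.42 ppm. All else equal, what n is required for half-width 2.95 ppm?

683

Margin of error scales as 1/√n, so n₂ = n₁·(E₁/E₂)².
n₂ = 304 × (4.42/2.95)² = 304 × 2.245 = 682.48
Round up: n₂ = 683.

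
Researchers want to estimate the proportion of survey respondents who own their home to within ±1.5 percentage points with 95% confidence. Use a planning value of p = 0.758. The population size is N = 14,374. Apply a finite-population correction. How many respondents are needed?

2572

For a proportion with margin E = 0.015 at 95% confidence, z = 1.960.
n = p̂(1−p̂)(z/E)² = 0.758 × 0.242 × (1.960/0.015)² = 3131.95 — call this n₀.
Finite-population correction with N = 14,374: n = n₀ / (1 + (n₀−1)/N) = 3131.95 / 1.218 = 2571.39
Round up: n = 2572.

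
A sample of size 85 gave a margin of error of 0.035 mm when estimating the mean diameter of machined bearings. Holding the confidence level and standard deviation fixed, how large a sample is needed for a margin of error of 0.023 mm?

Margin of error scales as 1/√n, so n₂ = n₁·(E₁/E₂)².
n₂ = 85 × (0.035/0.023)² = 85 × 2.316 = 196.86
Round up: n₂ = 197.

n = 197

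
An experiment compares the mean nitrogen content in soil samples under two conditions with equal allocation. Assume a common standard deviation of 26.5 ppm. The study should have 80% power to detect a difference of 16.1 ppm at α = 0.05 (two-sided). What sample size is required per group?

43 per group

For two equal groups, n per group = 2·((z_{α/2} + z_β)·σ/δ)².
z_{α/2} = 1.960; z_β = 0.842 (power 80%).
n = 2 × (2.802 × 26.5 / 16.1)² = 2 × 21.27 = 42.54
Round up: n = 43 per group.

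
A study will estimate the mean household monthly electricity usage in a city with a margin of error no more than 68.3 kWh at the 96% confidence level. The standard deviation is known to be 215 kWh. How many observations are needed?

42

For a mean, the margin of error is E = z·σ/√n, so n = (zσ/E)².
At 96% confidence, z = 2.054.
n = (2.054 × 215 / 68.3)² = 41.81
Round up: n = 42.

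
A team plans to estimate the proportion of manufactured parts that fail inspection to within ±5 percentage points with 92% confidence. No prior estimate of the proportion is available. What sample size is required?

For a proportion with margin E = 0.05 at 92% confidence, z = 1.751.
With no prior estimate, use p = 0.5, which maximizes p(1−p) at 0.25.
n = 0.25 × (z/E)² = 0.25 × (1.751/0.05)² = 306.60
Round up: n = 307.

307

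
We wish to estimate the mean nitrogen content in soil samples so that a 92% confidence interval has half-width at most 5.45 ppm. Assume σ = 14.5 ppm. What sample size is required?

22

For a mean, the margin of error is E = z·σ/√n, so n = (zσ/E)².
At 92% confidence, z = 1.751.
n = (1.751 × 14.5 / 5.45)² = 21.70
Round up: n = 22.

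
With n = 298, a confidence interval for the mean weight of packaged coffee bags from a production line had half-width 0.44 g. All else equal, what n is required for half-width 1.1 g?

Margin of error scales as 1/√n, so n₂ = n₁·(E₁/E₂)².
n₂ = 298 × (0.44/1.1)² = 298 × 0.16 = 47.68
Round up: n₂ = 48.

48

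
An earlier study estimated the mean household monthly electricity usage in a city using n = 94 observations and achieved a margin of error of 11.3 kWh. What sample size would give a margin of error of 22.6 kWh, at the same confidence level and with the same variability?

n = 24

Margin of error scales as 1/√n, so n₂ = n₁·(E₁/E₂)².
n₂ = 94 × (11.3/22.6)² = 94 × 0.25 = 23.50
Round up: n₂ = 24.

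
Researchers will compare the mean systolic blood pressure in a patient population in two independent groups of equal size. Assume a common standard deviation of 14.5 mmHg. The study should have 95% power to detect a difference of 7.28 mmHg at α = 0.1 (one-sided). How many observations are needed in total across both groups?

For two equal groups, n per group = 2·((z_α + z_β)·σ/δ)².
z_α = 1.282; z_β = 1.645 (power 95%).
n = 2 × (2.927 × 14.5 / 7.28)² = 2 × 33.99 = 67.98
Round up: n = 68 per group.
Total across both groups: 2 × 68 = 136.

136 total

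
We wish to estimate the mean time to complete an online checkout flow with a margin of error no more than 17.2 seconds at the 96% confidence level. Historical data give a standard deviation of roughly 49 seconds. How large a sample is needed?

35

For a mean, the margin of error is E = z·σ/√n, so n = (zσ/E)².
At 96% confidence, z = 2.054.
n = (2.054 × 49 / 17.2)² = 34.24
Round up: n = 35.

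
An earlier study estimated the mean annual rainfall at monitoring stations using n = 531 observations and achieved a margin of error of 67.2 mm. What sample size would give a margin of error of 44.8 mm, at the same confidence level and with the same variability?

1195

Margin of error scales as 1/√n, so n₂ = n₁·(E₁/E₂)².
n₂ = 531 × (67.2/44.8)² = 531 × 2.25 = 1194.75
Round up: n₂ = 1195.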